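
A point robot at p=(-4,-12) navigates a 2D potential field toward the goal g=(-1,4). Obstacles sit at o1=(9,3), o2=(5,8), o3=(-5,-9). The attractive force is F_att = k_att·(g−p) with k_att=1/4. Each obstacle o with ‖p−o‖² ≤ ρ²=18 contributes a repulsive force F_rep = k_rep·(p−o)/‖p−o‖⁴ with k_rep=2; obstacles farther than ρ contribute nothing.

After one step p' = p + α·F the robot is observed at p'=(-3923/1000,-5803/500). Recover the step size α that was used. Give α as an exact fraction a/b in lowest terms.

F_att = 1/4·(g−p) = 1/4·(3,16) = (0.7500,4.0000)
o1: d²=394 > ρ²=18 → inactive
o2: d²=481 > ρ²=18 → inactive
o3: d²=10 ≤ ρ²=18; F_rep = 2·(1,-3)/10² = (0.0200,-0.0600)
F = F_att + ΣF_rep = (0.7700,3.9400)
Δp = p'−p = (0.0770,0.3940); α = Δx/Fx = (77/1000) / (77/100) = 1/10
check: Δy/Fy = (197/500) / (197/50) = 1/10 ✓

α = 1/10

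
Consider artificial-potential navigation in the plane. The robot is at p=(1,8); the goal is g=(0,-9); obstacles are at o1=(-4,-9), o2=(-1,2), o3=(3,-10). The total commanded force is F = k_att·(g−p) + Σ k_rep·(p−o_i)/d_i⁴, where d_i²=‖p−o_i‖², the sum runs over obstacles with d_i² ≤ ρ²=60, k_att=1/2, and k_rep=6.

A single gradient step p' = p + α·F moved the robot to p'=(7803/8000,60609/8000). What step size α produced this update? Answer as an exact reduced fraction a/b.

F_att = 1/2·(g−p) = 1/2·(-1,-17) = (-0.5000,-8.5000)
o1: d²=314 > ρ²=60 → inactive
o2: d²=40 ≤ ρ²=60; F_rep = 6·(2,6)/40² = (0.0075,0.0225)
o3: d²=328 > ρ²=60 → inactive
F = F_att + ΣF_rep = (-0.4925,-8.4775)
Δp = p'−p = (-0.0246,-0.4239); α = Δx/Fx = (-197/8000) / (-197/400) = 1/20
check: Δy/Fy = (-3391/8000) / (-3391/400) = 1/20 ✓

α = 1/20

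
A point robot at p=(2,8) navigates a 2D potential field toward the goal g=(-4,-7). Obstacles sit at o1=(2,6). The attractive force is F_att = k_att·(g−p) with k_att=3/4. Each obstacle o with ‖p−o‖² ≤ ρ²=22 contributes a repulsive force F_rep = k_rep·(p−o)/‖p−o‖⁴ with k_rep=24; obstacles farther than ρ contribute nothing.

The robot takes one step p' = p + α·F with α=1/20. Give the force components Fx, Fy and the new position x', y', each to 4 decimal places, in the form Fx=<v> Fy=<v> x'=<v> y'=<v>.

F_att = 3/4·(g−p) = 3/4·(-6,-15) = (-4.5000,-11.2500)
o1: d²=4 ≤ ρ²=22; F_rep = 24·(0,2)/4² = (0.0000,3.0000)
F = F_att + ΣF_rep = (-4.5000,-8.2500)
p' = p + 1/20·F = (1.7750,7.5875)

Fx=-4.5000 Fy=-8.2500 x'=1.7750 y'=7.5875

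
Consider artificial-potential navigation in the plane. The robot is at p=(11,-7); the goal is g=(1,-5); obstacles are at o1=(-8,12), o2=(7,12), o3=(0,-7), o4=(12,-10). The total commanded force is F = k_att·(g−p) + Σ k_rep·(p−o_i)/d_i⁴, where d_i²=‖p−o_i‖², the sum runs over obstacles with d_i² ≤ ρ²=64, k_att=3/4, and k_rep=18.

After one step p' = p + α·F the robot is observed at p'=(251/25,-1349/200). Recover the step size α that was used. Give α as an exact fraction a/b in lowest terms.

F_att = 3/4·(g−p) = 3/4·(-10,2) = (-7.5000,1.5000)
o1: d²=722 > ρ²=64 → inactive
o2: d²=377 > ρ²=64 → inactive
o3: d²=121 > ρ²=64 → inactive
o4: d²=10 ≤ ρ²=64; F_rep = 18·(-1,3)/10² = (-0.1800,0.5400)
F = F_att + ΣF_rep = (-7.6800,2.0400)
Δp = p'−p = (-0.9600,0.2550); α = Δx/Fx = (-24/25) / (-192/25) = 1/8
check: Δy/Fy = (51/200) / (51/25) = 1/8 ✓

α = 1/8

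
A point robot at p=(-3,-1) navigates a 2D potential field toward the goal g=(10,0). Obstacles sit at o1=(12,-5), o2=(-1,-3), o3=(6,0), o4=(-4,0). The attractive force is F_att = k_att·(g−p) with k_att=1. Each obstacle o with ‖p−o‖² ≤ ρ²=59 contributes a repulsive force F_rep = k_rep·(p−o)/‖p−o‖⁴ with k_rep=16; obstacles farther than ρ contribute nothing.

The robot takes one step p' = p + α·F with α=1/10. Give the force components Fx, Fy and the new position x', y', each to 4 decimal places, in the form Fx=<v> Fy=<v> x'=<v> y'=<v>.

F_att = 1·(g−p) = 1·(13,1) = (13.0000,1.0000)
o1: d²=241 > ρ²=59 → inactive
o2: d²=8 ≤ ρ²=59; F_rep = 16·(-2,2)/8² = (-0.5000,0.5000)
o3: d²=82 > ρ²=59 → inactive
o4: d²=2 ≤ ρ²=59; F_rep = 16·(1,-1)/2² = (4.0000,-4.0000)
F = F_att + ΣF_rep = (16.5000,-2.5000)
p' = p + 1/10·F = (-1.3500,-1.2500)

Fx=16.5000 Fy=-2.5000 x'=-1.3500 y'=-1.2500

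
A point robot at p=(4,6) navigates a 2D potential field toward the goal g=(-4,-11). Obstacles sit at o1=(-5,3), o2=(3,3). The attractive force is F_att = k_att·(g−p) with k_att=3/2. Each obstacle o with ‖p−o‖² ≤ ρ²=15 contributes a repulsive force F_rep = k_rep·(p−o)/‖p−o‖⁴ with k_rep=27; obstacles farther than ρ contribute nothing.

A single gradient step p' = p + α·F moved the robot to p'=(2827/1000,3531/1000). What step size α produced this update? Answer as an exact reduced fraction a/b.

F_att = 3/2·(g−p) = 3/2·(-8,-17) = (-12.0000,-25.5000)
o1: d²=90 > ρ²=15 → inactive
o2: d²=10 ≤ ρ²=15; F_rep = 27·(1,3)/10² = (0.2700,0.8100)
F = F_att + ΣF_rep = (-11.7300,-24.6900)
Δp = p'−p = (-1.1730,-2.4690); α = Δx/Fx = (-1173/1000) / (-1173/100) = 1/10
check: Δy/Fy = (-2469/1000) / (-2469/100) = 1/10 ✓

α = 1/10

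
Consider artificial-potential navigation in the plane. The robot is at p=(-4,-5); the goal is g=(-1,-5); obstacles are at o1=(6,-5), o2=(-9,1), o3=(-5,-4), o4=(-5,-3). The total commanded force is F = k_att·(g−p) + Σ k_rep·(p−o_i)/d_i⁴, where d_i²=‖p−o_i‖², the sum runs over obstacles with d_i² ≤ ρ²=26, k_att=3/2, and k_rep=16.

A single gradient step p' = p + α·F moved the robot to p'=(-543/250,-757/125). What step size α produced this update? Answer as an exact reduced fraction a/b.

α = 1/5

F_att = 3/2·(g−p) = 3/2·(3,0) = (4.5000,0.0000)
o1: d²=100 > ρ²=26 → inactive
o2: d²=61 > ρ²=26 → inactive
o3: d²=2 ≤ ρ²=26; F_rep = 16·(1,-1)/2² = (4.0000,-4.0000)
o4: d²=5 ≤ ρ²=26; F_rep = 16·(1,-2)/5² = (0.6400,-1.2800)
F = F_att + ΣF_rep = (9.1400,-5.2800)
Δp = p'−p = (1.8280,-1.0560); α = Δx/Fx = (457/250) / (457/50) = 1/5
check: Δy/Fy = (-132/125) / (-132/25) = 1/5 ✓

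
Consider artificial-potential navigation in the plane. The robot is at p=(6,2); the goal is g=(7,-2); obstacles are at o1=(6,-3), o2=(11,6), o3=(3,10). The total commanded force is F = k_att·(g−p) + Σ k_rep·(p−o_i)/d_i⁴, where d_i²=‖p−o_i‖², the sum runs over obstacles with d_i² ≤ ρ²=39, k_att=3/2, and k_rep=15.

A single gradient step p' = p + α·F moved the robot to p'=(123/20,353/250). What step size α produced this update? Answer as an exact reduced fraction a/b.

α = 1/10

F_att = 3/2·(g−p) = 3/2·(1,-4) = (1.5000,-6.0000)
o1: d²=25 ≤ ρ²=39; F_rep = 15·(0,5)/25² = (0.0000,0.1200)
o2: d²=41 > ρ²=39 → inactive
o3: d²=73 > ρ²=39 → inactive
F = F_att + ΣF_rep = (1.5000,-5.8800)
Δp = p'−p = (0.1500,-0.5880); α = Δx/Fx = (3/20) / (3/2) = 1/10
check: Δy/Fy = (-147/250) / (-147/25) = 1/10 ✓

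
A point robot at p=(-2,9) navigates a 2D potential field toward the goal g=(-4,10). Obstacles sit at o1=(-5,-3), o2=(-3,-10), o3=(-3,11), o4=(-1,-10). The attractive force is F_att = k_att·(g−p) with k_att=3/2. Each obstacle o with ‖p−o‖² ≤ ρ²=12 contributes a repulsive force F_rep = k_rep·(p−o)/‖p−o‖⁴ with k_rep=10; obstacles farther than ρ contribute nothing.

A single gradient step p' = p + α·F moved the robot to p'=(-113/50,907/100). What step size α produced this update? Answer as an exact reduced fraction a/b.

α = 1/10

F_att = 3/2·(g−p) = 3/2·(-2,1) = (-3.0000,1.5000)
o1: d²=153 > ρ²=12 → inactive
o2: d²=362 > ρ²=12 → inactive
o3: d²=5 ≤ ρ²=12; F_rep = 10·(1,-2)/5² = (0.4000,-0.8000)
o4: d²=362 > ρ²=12 → inactive
F = F_att + ΣF_rep = (-2.6000,0.7000)
Δp = p'−p = (-0.2600,0.0700); α = Δx/Fx = (-13/50) / (-13/5) = 1/10
check: Δy/Fy = (7/100) / (7/10) = 1/10 ✓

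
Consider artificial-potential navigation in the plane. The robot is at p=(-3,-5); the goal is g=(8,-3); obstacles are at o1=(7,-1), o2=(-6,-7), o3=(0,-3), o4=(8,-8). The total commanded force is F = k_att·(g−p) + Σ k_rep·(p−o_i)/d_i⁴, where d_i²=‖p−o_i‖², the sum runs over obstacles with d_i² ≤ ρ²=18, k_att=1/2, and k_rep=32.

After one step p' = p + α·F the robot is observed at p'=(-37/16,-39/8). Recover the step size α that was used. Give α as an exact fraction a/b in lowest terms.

α = 1/8

F_att = 1/2·(g−p) = 1/2·(11,2) = (5.5000,1.0000)
o1: d²=116 > ρ²=18 → inactive
o2: d²=13 ≤ ρ²=18; F_rep = 32·(3,2)/13² = (0.5680,0.3787)
o3: d²=13 ≤ ρ²=18; F_rep = 32·(-3,-2)/13² = (-0.5680,-0.3787)
o4: d²=130 > ρ²=18 → inactive
F = F_att + ΣF_rep = (5.5000,1.0000)
Δp = p'−p = (0.6875,0.1250); α = Δx/Fx = (11/16) / (11/2) = 1/8
check: Δy/Fy = (1/8) / (1) = 1/8 ✓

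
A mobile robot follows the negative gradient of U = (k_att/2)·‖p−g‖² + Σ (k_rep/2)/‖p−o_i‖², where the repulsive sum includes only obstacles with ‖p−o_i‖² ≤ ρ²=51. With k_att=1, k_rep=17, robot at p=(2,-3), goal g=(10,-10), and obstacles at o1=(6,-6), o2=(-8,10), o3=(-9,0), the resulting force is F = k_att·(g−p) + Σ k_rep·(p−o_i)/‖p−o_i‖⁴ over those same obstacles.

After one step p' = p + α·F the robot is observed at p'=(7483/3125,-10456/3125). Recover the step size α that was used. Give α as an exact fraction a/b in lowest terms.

F_att = 1·(g−p) = 1·(8,-7) = (8.0000,-7.0000)
o1: d²=25 ≤ ρ²=51; F_rep = 17·(-4,3)/25² = (-0.1088,0.0816)
o2: d²=269 > ρ²=51 → inactive
o3: d²=130 > ρ²=51 → inactive
F = F_att + ΣF_rep = (7.8912,-6.9184)
Δp = p'−p = (0.3946,-0.3459); α = Δx/Fx = (1233/3125) / (4932/625) = 1/20
check: Δy/Fy = (-1081/3125) / (-4324/625) = 1/20 ✓

α = 1/20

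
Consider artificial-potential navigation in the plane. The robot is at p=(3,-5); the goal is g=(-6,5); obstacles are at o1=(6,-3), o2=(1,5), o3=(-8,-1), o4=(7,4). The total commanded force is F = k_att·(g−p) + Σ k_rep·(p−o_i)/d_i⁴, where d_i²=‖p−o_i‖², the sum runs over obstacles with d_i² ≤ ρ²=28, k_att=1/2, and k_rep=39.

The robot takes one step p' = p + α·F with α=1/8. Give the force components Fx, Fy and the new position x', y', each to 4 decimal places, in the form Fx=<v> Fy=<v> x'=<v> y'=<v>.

F_att = 1/2·(g−p) = 1/2·(-9,10) = (-4.5000,5.0000)
o1: d²=13 ≤ ρ²=28; F_rep = 39·(-3,-2)/13² = (-0.6923,-0.4615)
o2: d²=104 > ρ²=28 → inactive
o3: d²=137 > ρ²=28 → inactive
o4: d²=97 > ρ²=28 → inactive
F = F_att + ΣF_rep = (-5.1923,4.5385)
p' = p + 1/8·F = (2.3510,-4.4327)

Fx=-5.1923 Fy=4.5385 x'=2.3510 y'=-4.4327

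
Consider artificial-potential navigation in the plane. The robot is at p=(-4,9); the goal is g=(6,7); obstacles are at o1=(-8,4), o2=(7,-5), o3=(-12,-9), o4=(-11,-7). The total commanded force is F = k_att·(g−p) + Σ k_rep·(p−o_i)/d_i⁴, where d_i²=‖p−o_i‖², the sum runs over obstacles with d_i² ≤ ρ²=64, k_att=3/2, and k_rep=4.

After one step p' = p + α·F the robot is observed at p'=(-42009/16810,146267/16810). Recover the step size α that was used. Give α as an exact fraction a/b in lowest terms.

α = 1/10

F_att = 3/2·(g−p) = 3/2·(10,-2) = (15.0000,-3.0000)
o1: d²=41 ≤ ρ²=64; F_rep = 4·(4,5)/41² = (0.0095,0.0119)
o2: d²=317 > ρ²=64 → inactive
o3: d²=388 > ρ²=64 → inactive
o4: d²=305 > ρ²=64 → inactive
F = F_att + ΣF_rep = (15.0095,-2.9881)
Δp = p'−p = (1.5010,-0.2988); α = Δx/Fx = (25231/16810) / (25231/1681) = 1/10
check: Δy/Fy = (-5023/16810) / (-5023/1681) = 1/10 ✓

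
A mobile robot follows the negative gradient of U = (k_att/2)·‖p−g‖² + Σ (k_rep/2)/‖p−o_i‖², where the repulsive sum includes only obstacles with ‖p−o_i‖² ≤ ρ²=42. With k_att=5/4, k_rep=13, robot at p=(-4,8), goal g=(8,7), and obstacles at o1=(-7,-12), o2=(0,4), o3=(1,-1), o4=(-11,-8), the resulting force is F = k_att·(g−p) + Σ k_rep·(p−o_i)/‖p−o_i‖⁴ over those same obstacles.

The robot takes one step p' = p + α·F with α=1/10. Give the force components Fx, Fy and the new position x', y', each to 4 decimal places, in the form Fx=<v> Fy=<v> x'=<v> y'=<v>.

F_att = 5/4·(g−p) = 5/4·(12,-1) = (15.0000,-1.2500)
o1: d²=409 > ρ²=42 → inactive
o2: d²=32 ≤ ρ²=42; F_rep = 13·(-4,4)/32² = (-0.0508,0.0508)
o3: d²=106 > ρ²=42 → inactive
o4: d²=305 > ρ²=42 → inactive
F = F_att + ΣF_rep = (14.9492,-1.1992)
p' = p + 1/10·F = (-2.5051,7.8801)

Fx=14.9492 Fy=-1.1992 x'=-2.5051 y'=7.8801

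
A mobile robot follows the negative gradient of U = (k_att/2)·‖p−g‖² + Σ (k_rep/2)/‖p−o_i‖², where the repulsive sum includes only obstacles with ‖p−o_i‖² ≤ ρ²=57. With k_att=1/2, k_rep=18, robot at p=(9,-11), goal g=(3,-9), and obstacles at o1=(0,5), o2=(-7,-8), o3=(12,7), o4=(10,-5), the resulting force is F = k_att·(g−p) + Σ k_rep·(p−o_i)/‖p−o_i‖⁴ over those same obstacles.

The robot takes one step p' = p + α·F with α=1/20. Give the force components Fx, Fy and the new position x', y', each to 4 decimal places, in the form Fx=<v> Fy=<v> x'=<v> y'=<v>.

Fx=-3.0131 Fy=0.9211 x'=8.8493 y'=-10.9539

F_att = 1/2·(g−p) = 1/2·(-6,2) = (-3.0000,1.0000)
o1: d²=337 > ρ²=57 → inactive
o2: d²=265 > ρ²=57 → inactive
o3: d²=333 > ρ²=57 → inactive
o4: d²=37 ≤ ρ²=57; F_rep = 18·(-1,-6)/37² = (-0.0131,-0.0789)
F = F_att + ΣF_rep = (-3.0131,0.9211)
p' = p + 1/20·F = (8.8493,-10.9539)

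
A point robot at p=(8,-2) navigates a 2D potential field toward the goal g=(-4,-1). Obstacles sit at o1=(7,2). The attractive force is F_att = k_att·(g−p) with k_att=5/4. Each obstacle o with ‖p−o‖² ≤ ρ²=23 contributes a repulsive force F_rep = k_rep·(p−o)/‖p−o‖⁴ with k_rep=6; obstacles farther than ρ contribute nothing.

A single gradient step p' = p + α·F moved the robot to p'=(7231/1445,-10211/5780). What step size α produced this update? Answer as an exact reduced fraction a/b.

F_att = 5/4·(g−p) = 5/4·(-12,1) = (-15.0000,1.2500)
o1: d²=17 ≤ ρ²=23; F_rep = 6·(1,-4)/17² = (0.0208,-0.0830)
F = F_att + ΣF_rep = (-14.9792,1.1670)
Δp = p'−p = (-2.9958,0.2334); α = Δx/Fx = (-4329/1445) / (-4329/289) = 1/5
check: Δy/Fy = (1349/5780) / (1349/1156) = 1/5 ✓

α = 1/5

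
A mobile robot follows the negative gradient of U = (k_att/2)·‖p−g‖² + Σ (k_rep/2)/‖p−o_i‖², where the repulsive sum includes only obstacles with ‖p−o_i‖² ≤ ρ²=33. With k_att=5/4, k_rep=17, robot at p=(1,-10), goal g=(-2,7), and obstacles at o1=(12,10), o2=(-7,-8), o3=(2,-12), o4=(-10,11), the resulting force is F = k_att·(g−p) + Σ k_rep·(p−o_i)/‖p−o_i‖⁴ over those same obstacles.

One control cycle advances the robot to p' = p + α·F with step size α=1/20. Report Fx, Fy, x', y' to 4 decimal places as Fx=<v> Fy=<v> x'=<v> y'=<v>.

F_att = 5/4·(g−p) = 5/4·(-3,17) = (-3.7500,21.2500)
o1: d²=521 > ρ²=33 → inactive
o2: d²=68 > ρ²=33 → inactive
o3: d²=5 ≤ ρ²=33; F_rep = 17·(-1,2)/5² = (-0.6800,1.3600)
o4: d²=562 > ρ²=33 → inactive
F = F_att + ΣF_rep = (-4.4300,22.6100)
p' = p + 1/20·F = (0.7785,-8.8695)

Fx=-4.4300 Fy=22.6100 x'=0.7785 y'=-8.8695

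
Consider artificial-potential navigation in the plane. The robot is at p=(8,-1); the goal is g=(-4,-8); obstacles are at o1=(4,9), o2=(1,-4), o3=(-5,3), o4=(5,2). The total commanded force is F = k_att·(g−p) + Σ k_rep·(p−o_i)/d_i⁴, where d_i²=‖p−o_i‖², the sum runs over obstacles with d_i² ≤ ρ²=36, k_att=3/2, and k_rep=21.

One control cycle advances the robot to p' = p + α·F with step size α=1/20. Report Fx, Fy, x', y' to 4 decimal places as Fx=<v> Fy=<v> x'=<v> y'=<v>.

F_att = 3/2·(g−p) = 3/2·(-12,-7) = (-18.0000,-10.5000)
o1: d²=116 > ρ²=36 → inactive
o2: d²=58 > ρ²=36 → inactive
o3: d²=185 > ρ²=36 → inactive
o4: d²=18 ≤ ρ²=36; F_rep = 21·(3,-3)/18² = (0.1944,-0.1944)
F = F_att + ΣF_rep = (-17.8056,-10.6944)
p' = p + 1/20·F = (7.1097,-1.5347)

Fx=-17.8056 Fy=-10.6944 x'=7.1097 y'=-1.5347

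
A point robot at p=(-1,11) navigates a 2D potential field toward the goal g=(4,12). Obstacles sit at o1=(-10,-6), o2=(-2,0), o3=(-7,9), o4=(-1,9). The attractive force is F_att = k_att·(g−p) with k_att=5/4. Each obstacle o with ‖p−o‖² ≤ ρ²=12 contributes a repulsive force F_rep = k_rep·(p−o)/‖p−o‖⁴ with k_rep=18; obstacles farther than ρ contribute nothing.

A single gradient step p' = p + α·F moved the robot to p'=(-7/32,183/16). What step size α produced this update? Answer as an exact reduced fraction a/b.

F_att = 5/4·(g−p) = 5/4·(5,1) = (6.2500,1.2500)
o1: d²=370 > ρ²=12 → inactive
o2: d²=122 > ρ²=12 → inactive
o3: d²=40 > ρ²=12 → inactive
o4: d²=4 ≤ ρ²=12; F_rep = 18·(0,2)/4² = (0.0000,2.2500)
F = F_att + ΣF_rep = (6.2500,3.5000)
Δp = p'−p = (0.7812,0.4375); α = Δx/Fx = (25/32) / (25/4) = 1/8
check: Δy/Fy = (7/16) / (7/2) = 1/8 ✓

α = 1/8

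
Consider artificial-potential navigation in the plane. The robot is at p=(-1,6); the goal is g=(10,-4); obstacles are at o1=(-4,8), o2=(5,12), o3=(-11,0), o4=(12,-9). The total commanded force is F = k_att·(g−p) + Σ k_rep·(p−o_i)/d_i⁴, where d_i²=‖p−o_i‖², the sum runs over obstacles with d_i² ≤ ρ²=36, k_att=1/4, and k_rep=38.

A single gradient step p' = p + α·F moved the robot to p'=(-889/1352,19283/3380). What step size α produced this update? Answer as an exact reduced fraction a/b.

F_att = 1/4·(g−p) = 1/4·(11,-10) = (2.7500,-2.5000)
o1: d²=13 ≤ ρ²=36; F_rep = 38·(3,-2)/13² = (0.6746,-0.4497)
o2: d²=72 > ρ²=36 → inactive
o3: d²=136 > ρ²=36 → inactive
o4: d²=394 > ρ²=36 → inactive
F = F_att + ΣF_rep = (3.4246,-2.9497)
Δp = p'−p = (0.3425,-0.2950); α = Δx/Fx = (463/1352) / (2315/676) = 1/10
check: Δy/Fy = (-997/3380) / (-997/338) = 1/10 ✓

α = 1/10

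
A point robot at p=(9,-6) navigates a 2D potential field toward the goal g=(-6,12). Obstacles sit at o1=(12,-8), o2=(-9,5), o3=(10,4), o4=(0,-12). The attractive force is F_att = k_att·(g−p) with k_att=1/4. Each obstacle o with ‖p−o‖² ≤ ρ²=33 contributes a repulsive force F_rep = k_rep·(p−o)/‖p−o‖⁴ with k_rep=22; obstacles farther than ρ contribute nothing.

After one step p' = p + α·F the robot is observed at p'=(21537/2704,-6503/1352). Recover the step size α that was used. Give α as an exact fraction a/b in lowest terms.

α = 1/4

F_att = 1/4·(g−p) = 1/4·(-15,18) = (-3.7500,4.5000)
o1: d²=13 ≤ ρ²=33; F_rep = 22·(-3,2)/13² = (-0.3905,0.2604)
o2: d²=445 > ρ²=33 → inactive
o3: d²=101 > ρ²=33 → inactive
o4: d²=117 > ρ²=33 → inactive
F = F_att + ΣF_rep = (-4.1405,4.7604)
Δp = p'−p = (-1.0351,1.1901); α = Δx/Fx = (-2799/2704) / (-2799/676) = 1/4
check: Δy/Fy = (1609/1352) / (1609/338) = 1/4 ✓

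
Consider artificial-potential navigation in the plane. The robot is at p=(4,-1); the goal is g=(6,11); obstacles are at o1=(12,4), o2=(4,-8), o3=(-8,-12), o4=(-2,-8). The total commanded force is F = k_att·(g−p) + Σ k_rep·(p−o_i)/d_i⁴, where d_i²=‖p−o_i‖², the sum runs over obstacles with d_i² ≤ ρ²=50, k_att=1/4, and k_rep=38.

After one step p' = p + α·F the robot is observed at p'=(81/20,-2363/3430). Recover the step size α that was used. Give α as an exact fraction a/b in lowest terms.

F_att = 1/4·(g−p) = 1/4·(2,12) = (0.5000,3.0000)
o1: d²=89 > ρ²=50 → inactive
o2: d²=49 ≤ ρ²=50; F_rep = 38·(0,7)/49² = (0.0000,0.1108)
o3: d²=265 > ρ²=50 → inactive
o4: d²=85 > ρ²=50 → inactive
F = F_att + ΣF_rep = (0.5000,3.1108)
Δp = p'−p = (0.0500,0.3111); α = Δx/Fx = (1/20) / (1/2) = 1/10
check: Δy/Fy = (1067/3430) / (1067/343) = 1/10 ✓

α = 1/10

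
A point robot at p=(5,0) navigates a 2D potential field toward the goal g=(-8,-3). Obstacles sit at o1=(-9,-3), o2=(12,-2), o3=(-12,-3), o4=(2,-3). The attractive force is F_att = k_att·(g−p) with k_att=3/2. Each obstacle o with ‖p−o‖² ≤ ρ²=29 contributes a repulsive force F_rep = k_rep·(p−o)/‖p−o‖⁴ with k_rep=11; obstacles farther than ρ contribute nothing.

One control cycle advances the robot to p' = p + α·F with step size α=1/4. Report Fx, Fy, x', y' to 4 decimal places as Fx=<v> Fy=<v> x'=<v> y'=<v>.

Fx=-19.3981 Fy=-4.3981 x'=0.1505 y'=-1.0995

F_att = 3/2·(g−p) = 3/2·(-13,-3) = (-19.5000,-4.5000)
o1: d²=205 > ρ²=29 → inactive
o2: d²=53 > ρ²=29 → inactive
o3: d²=298 > ρ²=29 → inactive
o4: d²=18 ≤ ρ²=29; F_rep = 11·(3,3)/18² = (0.1019,0.1019)
F = F_att + ΣF_rep = (-19.3981,-4.3981)
p' = p + 1/4·F = (0.1505,-1.0995)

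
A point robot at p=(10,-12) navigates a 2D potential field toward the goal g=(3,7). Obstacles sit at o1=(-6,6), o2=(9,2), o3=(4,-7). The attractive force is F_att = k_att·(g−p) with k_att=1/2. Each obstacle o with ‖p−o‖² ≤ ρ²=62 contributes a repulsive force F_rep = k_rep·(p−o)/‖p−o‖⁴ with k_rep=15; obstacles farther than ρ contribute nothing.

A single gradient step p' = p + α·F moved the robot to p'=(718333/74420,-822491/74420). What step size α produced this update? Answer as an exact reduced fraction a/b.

α = 1/10

F_att = 1/2·(g−p) = 1/2·(-7,19) = (-3.5000,9.5000)
o1: d²=580 > ρ²=62 → inactive
o2: d²=197 > ρ²=62 → inactive
o3: d²=61 ≤ ρ²=62; F_rep = 15·(6,-5)/61² = (0.0242,-0.0202)
F = F_att + ΣF_rep = (-3.4758,9.4798)
Δp = p'−p = (-0.3476,0.9480); α = Δx/Fx = (-25867/74420) / (-25867/7442) = 1/10
check: Δy/Fy = (70549/74420) / (70549/7442) = 1/10 ✓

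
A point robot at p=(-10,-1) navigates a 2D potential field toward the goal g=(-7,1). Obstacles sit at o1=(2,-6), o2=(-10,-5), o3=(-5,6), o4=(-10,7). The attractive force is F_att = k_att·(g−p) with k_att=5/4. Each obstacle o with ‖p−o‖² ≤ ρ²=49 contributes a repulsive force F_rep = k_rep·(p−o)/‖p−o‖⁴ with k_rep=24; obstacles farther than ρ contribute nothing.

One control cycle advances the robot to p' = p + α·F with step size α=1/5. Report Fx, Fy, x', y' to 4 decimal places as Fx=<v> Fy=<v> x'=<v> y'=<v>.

Fx=3.7500 Fy=2.8750 x'=-9.2500 y'=-0.4250

F_att = 5/4·(g−p) = 5/4·(3,2) = (3.7500,2.5000)
o1: d²=169 > ρ²=49 → inactive
o2: d²=16 ≤ ρ²=49; F_rep = 24·(0,4)/16² = (0.0000,0.3750)
o3: d²=74 > ρ²=49 → inactive
o4: d²=64 > ρ²=49 → inactive
F = F_att + ΣF_rep = (3.7500,2.8750)
p' = p + 1/5·F = (-9.2500,-0.4250)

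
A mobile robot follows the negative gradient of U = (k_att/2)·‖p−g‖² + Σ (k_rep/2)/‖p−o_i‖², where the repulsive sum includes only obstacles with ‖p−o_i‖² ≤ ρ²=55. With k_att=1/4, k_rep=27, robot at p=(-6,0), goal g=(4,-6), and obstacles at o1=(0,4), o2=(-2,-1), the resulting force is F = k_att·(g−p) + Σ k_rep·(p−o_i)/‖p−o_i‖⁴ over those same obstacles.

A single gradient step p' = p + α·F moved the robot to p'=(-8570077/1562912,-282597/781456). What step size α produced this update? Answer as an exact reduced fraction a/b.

F_att = 1/4·(g−p) = 1/4·(10,-6) = (2.5000,-1.5000)
o1: d²=52 ≤ ρ²=55; F_rep = 27·(-6,-4)/52² = (-0.0599,-0.0399)
o2: d²=17 ≤ ρ²=55; F_rep = 27·(-4,1)/17² = (-0.3737,0.0934)
F = F_att + ΣF_rep = (2.0664,-1.4465)
Δp = p'−p = (0.5166,-0.3616); α = Δx/Fx = (807395/1562912) / (807395/390728) = 1/4
check: Δy/Fy = (-282597/781456) / (-282597/195364) = 1/4 ✓

α = 1/4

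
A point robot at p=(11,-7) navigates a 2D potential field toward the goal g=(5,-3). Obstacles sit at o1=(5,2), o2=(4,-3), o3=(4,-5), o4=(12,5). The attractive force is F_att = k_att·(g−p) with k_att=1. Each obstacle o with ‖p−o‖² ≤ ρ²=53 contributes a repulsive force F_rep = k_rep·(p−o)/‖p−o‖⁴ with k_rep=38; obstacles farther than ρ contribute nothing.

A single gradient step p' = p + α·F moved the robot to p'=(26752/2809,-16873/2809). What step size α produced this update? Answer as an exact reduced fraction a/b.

F_att = 1·(g−p) = 1·(-6,4) = (-6.0000,4.0000)
o1: d²=117 > ρ²=53 → inactive
o2: d²=65 > ρ²=53 → inactive
o3: d²=53 ≤ ρ²=53; F_rep = 38·(7,-2)/53² = (0.0947,-0.0271)
o4: d²=145 > ρ²=53 → inactive
F = F_att + ΣF_rep = (-5.9053,3.9729)
Δp = p'−p = (-1.4763,0.9932); α = Δx/Fx = (-4147/2809) / (-16588/2809) = 1/4
check: Δy/Fy = (2790/2809) / (11160/2809) = 1/4 ✓

α = 1/4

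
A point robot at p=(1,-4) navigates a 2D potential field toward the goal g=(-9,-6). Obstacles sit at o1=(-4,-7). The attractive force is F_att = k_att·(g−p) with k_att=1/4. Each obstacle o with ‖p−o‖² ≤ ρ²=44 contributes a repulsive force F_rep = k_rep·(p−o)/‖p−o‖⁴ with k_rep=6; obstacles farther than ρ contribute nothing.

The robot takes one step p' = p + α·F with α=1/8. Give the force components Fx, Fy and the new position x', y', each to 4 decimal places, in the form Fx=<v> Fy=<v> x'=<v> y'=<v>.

F_att = 1/4·(g−p) = 1/4·(-10,-2) = (-2.5000,-0.5000)
o1: d²=34 ≤ ρ²=44; F_rep = 6·(5,3)/34² = (0.0260,0.0156)
F = F_att + ΣF_rep = (-2.4740,-0.4844)
p' = p + 1/8·F = (0.6907,-4.0606)

Fx=-2.4740 Fy=-0.4844 x'=0.6907 y'=-4.0606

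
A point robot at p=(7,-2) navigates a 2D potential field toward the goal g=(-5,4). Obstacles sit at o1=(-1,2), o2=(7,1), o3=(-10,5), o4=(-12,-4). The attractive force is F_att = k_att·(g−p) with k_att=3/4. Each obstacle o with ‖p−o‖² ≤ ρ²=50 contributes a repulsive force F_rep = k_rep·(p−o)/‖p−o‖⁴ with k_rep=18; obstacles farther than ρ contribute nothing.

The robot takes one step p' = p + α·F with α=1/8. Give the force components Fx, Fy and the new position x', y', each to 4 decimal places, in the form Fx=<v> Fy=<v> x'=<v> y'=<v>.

F_att = 3/4·(g−p) = 3/4·(-12,6) = (-9.0000,4.5000)
o1: d²=80 > ρ²=50 → inactive
o2: d²=9 ≤ ρ²=50; F_rep = 18·(0,-3)/9² = (0.0000,-0.6667)
o3: d²=338 > ρ²=50 → inactive
o4: d²=365 > ρ²=50 → inactive
F = F_att + ΣF_rep = (-9.0000,3.8333)
p' = p + 1/8·F = (5.8750,-1.5208)

Fx=-9.0000 Fy=3.8333 x'=5.8750 y'=-1.5208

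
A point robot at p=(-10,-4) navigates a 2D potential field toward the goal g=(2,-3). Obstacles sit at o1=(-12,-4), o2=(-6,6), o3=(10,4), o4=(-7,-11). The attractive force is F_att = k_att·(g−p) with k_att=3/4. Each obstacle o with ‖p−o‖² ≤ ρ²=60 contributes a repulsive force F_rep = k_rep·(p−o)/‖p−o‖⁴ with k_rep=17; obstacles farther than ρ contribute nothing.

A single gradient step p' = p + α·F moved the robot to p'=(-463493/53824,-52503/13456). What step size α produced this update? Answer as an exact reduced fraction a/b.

F_att = 3/4·(g−p) = 3/4·(12,1) = (9.0000,0.7500)
o1: d²=4 ≤ ρ²=60; F_rep = 17·(2,0)/4² = (2.1250,0.0000)
o2: d²=116 > ρ²=60 → inactive
o3: d²=464 > ρ²=60 → inactive
o4: d²=58 ≤ ρ²=60; F_rep = 17·(-3,7)/58² = (-0.0152,0.0354)
F = F_att + ΣF_rep = (11.1098,0.7854)
Δp = p'−p = (1.3887,0.0982); α = Δx/Fx = (74747/53824) / (74747/6728) = 1/8
check: Δy/Fy = (1321/13456) / (1321/1682) = 1/8 ✓

α = 1/8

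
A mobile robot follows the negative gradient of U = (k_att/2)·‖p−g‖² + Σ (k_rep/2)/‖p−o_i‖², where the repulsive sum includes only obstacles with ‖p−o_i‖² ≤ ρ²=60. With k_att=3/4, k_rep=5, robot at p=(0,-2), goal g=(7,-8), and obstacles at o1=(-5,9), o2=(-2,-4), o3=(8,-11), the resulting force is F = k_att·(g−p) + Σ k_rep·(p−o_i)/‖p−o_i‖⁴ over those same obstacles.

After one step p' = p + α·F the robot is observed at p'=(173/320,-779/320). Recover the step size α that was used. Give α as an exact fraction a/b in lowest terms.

α = 1/10

F_att = 3/4·(g−p) = 3/4·(7,-6) = (5.2500,-4.5000)
o1: d²=146 > ρ²=60 → inactive
o2: d²=8 ≤ ρ²=60; F_rep = 5·(2,2)/8² = (0.1562,0.1562)
o3: d²=145 > ρ²=60 → inactive
F = F_att + ΣF_rep = (5.4062,-4.3438)
Δp = p'−p = (0.5406,-0.4344); α = Δx/Fx = (173/320) / (173/32) = 1/10
check: Δy/Fy = (-139/320) / (-139/32) = 1/10 ✓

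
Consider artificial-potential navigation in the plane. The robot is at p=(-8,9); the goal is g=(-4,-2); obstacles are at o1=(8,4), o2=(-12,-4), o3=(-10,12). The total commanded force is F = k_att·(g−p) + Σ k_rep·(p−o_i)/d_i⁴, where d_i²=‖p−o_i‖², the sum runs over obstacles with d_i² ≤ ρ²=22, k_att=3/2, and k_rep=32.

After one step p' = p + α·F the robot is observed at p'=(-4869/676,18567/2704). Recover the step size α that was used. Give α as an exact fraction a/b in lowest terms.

F_att = 3/2·(g−p) = 3/2·(4,-11) = (6.0000,-16.5000)
o1: d²=281 > ρ²=22 → inactive
o2: d²=185 > ρ²=22 → inactive
o3: d²=13 ≤ ρ²=22; F_rep = 32·(2,-3)/13² = (0.3787,-0.5680)
F = F_att + ΣF_rep = (6.3787,-17.0680)
Δp = p'−p = (0.7973,-2.1335); α = Δx/Fx = (539/676) / (1078/169) = 1/8
check: Δy/Fy = (-5769/2704) / (-5769/338) = 1/8 ✓

α = 1/8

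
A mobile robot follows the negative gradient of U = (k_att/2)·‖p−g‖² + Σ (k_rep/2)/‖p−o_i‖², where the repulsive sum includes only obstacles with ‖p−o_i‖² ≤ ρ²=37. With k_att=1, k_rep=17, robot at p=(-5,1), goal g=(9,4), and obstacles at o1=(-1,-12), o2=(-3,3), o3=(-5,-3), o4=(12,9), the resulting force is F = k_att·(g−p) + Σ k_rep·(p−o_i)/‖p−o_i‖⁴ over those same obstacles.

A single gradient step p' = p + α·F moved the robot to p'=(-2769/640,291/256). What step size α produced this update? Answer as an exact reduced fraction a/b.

α = 1/20

F_att = 1·(g−p) = 1·(14,3) = (14.0000,3.0000)
o1: d²=185 > ρ²=37 → inactive
o2: d²=8 ≤ ρ²=37; F_rep = 17·(-2,-2)/8² = (-0.5312,-0.5312)
o3: d²=16 ≤ ρ²=37; F_rep = 17·(0,4)/16² = (0.0000,0.2656)
o4: d²=353 > ρ²=37 → inactive
F = F_att + ΣF_rep = (13.4688,2.7344)
Δp = p'−p = (0.6734,0.1367); α = Δx/Fx = (431/640) / (431/32) = 1/20
check: Δy/Fy = (35/256) / (175/64) = 1/20 ✓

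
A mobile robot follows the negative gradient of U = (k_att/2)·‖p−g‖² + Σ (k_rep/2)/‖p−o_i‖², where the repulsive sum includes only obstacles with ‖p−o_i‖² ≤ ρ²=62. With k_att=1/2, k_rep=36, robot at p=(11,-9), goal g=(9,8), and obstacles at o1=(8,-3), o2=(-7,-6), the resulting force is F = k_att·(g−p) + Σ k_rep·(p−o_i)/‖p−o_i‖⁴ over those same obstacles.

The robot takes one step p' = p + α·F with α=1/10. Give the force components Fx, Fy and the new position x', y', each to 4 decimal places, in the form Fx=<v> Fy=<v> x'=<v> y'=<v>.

F_att = 1/2·(g−p) = 1/2·(-2,17) = (-1.0000,8.5000)
o1: d²=45 ≤ ρ²=62; F_rep = 36·(3,-6)/45² = (0.0533,-0.1067)
o2: d²=333 > ρ²=62 → inactive
F = F_att + ΣF_rep = (-0.9467,8.3933)
p' = p + 1/10·F = (10.9053,-8.1607)

Fx=-0.9467 Fy=8.3933 x'=10.9053 y'=-8.1607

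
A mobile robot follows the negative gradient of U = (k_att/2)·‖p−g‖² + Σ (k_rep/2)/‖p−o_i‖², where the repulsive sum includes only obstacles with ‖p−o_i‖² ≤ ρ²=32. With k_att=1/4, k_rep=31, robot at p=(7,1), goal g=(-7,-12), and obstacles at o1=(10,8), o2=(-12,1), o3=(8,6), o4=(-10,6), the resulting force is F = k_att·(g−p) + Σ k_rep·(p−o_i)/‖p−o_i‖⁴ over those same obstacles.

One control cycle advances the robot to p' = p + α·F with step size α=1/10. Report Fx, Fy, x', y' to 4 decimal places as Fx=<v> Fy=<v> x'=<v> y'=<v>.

Fx=-3.5459 Fy=-3.4793 x'=6.6454 y'=0.6521

F_att = 1/4·(g−p) = 1/4·(-14,-13) = (-3.5000,-3.2500)
o1: d²=58 > ρ²=32 → inactive
o2: d²=361 > ρ²=32 → inactive
o3: d²=26 ≤ ρ²=32; F_rep = 31·(-1,-5)/26² = (-0.0459,-0.2293)
o4: d²=314 > ρ²=32 → inactive
F = F_att + ΣF_rep = (-3.5459,-3.4793)
p' = p + 1/10·F = (6.6454,0.6521)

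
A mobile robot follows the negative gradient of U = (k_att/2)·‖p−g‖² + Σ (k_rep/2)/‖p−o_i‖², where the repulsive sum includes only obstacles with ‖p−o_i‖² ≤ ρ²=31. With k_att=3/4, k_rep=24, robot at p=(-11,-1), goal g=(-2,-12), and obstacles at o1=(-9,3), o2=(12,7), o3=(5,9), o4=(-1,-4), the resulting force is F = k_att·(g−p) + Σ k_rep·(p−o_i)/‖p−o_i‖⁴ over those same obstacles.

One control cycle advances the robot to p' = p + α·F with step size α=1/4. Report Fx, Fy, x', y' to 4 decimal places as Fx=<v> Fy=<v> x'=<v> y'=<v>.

Fx=6.6300 Fy=-8.4900 x'=-9.3425 y'=-3.1225

F_att = 3/4·(g−p) = 3/4·(9,-11) = (6.7500,-8.2500)
o1: d²=20 ≤ ρ²=31; F_rep = 24·(-2,-4)/20² = (-0.1200,-0.2400)
o2: d²=593 > ρ²=31 → inactive
o3: d²=356 > ρ²=31 → inactive
o4: d²=109 > ρ²=31 → inactive
F = F_att + ΣF_rep = (6.6300,-8.4900)
p' = p + 1/4·F = (-9.3425,-3.1225)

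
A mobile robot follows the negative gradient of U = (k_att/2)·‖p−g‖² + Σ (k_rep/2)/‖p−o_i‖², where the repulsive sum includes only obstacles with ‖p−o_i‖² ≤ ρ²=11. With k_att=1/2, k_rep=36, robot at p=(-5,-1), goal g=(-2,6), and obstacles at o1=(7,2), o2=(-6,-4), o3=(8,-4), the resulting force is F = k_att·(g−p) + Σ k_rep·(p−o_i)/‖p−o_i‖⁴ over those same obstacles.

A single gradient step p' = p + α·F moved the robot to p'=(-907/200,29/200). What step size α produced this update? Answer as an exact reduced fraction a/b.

F_att = 1/2·(g−p) = 1/2·(3,7) = (1.5000,3.5000)
o1: d²=153 > ρ²=11 → inactive
o2: d²=10 ≤ ρ²=11; F_rep = 36·(1,3)/10² = (0.3600,1.0800)
o3: d²=178 > ρ²=11 → inactive
F = F_att + ΣF_rep = (1.8600,4.5800)
Δp = p'−p = (0.4650,1.1450); α = Δx/Fx = (93/200) / (93/50) = 1/4
check: Δy/Fy = (229/200) / (229/50) = 1/4 ✓

α = 1/4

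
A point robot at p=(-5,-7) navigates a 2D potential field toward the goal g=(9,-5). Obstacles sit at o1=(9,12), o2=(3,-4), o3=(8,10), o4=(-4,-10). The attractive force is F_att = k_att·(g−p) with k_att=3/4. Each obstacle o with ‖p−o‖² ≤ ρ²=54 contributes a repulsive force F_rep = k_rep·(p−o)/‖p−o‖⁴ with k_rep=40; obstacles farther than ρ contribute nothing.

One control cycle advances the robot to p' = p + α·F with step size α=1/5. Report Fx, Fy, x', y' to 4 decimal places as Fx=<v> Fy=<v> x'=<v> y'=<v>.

Fx=10.1000 Fy=2.7000 x'=-2.9800 y'=-6.4600

F_att = 3/4·(g−p) = 3/4·(14,2) = (10.5000,1.5000)
o1: d²=557 > ρ²=54 → inactive
o2: d²=73 > ρ²=54 → inactive
o3: d²=458 > ρ²=54 → inactive
o4: d²=10 ≤ ρ²=54; F_rep = 40·(-1,3)/10² = (-0.4000,1.2000)
F = F_att + ΣF_rep = (10.1000,2.7000)
p' = p + 1/5·F = (-2.9800,-6.4600)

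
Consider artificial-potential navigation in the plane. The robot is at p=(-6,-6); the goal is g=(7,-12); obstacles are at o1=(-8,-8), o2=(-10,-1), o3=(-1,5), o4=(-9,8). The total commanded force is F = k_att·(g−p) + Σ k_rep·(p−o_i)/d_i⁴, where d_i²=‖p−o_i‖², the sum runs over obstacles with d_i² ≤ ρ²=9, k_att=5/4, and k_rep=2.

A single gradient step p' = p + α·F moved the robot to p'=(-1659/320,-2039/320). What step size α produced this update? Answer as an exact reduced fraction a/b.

F_att = 5/4·(g−p) = 5/4·(13,-6) = (16.2500,-7.5000)
o1: d²=8 ≤ ρ²=9; F_rep = 2·(2,2)/8² = (0.0625,0.0625)
o2: d²=41 > ρ²=9 → inactive
o3: d²=146 > ρ²=9 → inactive
o4: d²=205 > ρ²=9 → inactive
F = F_att + ΣF_rep = (16.3125,-7.4375)
Δp = p'−p = (0.8156,-0.3719); α = Δx/Fx = (261/320) / (261/16) = 1/20
check: Δy/Fy = (-119/320) / (-119/16) = 1/20 ✓

α = 1/20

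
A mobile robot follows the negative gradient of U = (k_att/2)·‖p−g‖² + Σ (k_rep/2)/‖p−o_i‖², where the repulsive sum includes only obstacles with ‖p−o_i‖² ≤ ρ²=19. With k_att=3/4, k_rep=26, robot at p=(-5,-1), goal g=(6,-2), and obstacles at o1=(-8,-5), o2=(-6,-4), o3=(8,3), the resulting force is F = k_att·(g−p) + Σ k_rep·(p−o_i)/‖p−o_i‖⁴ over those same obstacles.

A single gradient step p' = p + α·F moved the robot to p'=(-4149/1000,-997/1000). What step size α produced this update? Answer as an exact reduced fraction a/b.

F_att = 3/4·(g−p) = 3/4·(11,-1) = (8.2500,-0.7500)
o1: d²=25 > ρ²=19 → inactive
o2: d²=10 ≤ ρ²=19; F_rep = 26·(1,3)/10² = (0.2600,0.7800)
o3: d²=185 > ρ²=19 → inactive
F = F_att + ΣF_rep = (8.5100,0.0300)
Δp = p'−p = (0.8510,0.0030); α = Δx/Fx = (851/1000) / (851/100) = 1/10
check: Δy/Fy = (3/1000) / (3/100) = 1/10 ✓

α = 1/10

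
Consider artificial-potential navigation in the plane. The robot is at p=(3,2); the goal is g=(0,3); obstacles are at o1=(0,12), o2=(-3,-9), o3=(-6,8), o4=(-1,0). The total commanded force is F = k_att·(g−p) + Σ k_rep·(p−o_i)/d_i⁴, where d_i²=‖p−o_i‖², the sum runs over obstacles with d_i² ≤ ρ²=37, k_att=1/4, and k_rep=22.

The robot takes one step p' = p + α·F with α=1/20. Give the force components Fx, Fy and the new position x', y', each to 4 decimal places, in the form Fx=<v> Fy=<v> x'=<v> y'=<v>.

Fx=-0.5300 Fy=0.3600 x'=2.9735 y'=2.0180

F_att = 1/4·(g−p) = 1/4·(-3,1) = (-0.7500,0.2500)
o1: d²=109 > ρ²=37 → inactive
o2: d²=157 > ρ²=37 → inactive
o3: d²=117 > ρ²=37 → inactive
o4: d²=20 ≤ ρ²=37; F_rep = 22·(4,2)/20² = (0.2200,0.1100)
F = F_att + ΣF_rep = (-0.5300,0.3600)
p' = p + 1/20·F = (2.9735,2.0180)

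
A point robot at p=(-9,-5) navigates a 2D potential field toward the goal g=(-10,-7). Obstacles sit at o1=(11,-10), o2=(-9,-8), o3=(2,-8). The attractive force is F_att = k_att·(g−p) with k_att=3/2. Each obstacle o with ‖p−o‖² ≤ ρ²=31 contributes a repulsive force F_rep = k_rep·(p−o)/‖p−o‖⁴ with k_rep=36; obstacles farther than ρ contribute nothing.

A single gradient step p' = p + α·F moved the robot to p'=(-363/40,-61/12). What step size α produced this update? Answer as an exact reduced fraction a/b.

α = 1/20

F_att = 3/2·(g−p) = 3/2·(-1,-2) = (-1.5000,-3.0000)
o1: d²=425 > ρ²=31 → inactive
o2: d²=9 ≤ ρ²=31; F_rep = 36·(0,3)/9² = (0.0000,1.3333)
o3: d²=130 > ρ²=31 → inactive
F = F_att + ΣF_rep = (-1.5000,-1.6667)
Δp = p'−p = (-0.0750,-0.0833); α = Δx/Fx = (-3/40) / (-3/2) = 1/20
check: Δy/Fy = (-1/12) / (-5/3) = 1/20 ✓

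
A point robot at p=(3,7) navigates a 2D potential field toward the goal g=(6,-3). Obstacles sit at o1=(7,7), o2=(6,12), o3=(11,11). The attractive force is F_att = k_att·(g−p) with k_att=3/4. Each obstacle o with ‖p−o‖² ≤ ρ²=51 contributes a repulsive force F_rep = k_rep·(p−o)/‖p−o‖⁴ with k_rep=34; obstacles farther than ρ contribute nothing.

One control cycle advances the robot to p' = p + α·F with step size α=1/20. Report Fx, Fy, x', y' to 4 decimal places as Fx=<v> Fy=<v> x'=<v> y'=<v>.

F_att = 3/4·(g−p) = 3/4·(3,-10) = (2.2500,-7.5000)
o1: d²=16 ≤ ρ²=51; F_rep = 34·(-4,0)/16² = (-0.5312,0.0000)
o2: d²=34 ≤ ρ²=51; F_rep = 34·(-3,-5)/34² = (-0.0882,-0.1471)
o3: d²=80 > ρ²=51 → inactive
F = F_att + ΣF_rep = (1.6305,-7.6471)
p' = p + 1/20·F = (3.0815,6.6176)

Fx=1.6305 Fy=-7.6471 x'=3.0815 y'=6.6176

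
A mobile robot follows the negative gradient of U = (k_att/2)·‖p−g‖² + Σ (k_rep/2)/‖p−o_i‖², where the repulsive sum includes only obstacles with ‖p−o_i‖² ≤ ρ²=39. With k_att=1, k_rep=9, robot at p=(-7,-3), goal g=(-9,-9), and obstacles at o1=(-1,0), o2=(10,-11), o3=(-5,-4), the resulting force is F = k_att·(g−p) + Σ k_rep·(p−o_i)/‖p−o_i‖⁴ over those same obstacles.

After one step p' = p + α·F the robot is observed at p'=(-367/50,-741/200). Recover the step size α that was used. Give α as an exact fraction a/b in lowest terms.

α = 1/8

F_att = 1·(g−p) = 1·(-2,-6) = (-2.0000,-6.0000)
o1: d²=45 > ρ²=39 → inactive
o2: d²=353 > ρ²=39 → inactive
o3: d²=5 ≤ ρ²=39; F_rep = 9·(-2,1)/5² = (-0.7200,0.3600)
F = F_att + ΣF_rep = (-2.7200,-5.6400)
Δp = p'−p = (-0.3400,-0.7050); α = Δx/Fx = (-17/50) / (-68/25) = 1/8
check: Δy/Fy = (-141/200) / (-141/25) = 1/8 ✓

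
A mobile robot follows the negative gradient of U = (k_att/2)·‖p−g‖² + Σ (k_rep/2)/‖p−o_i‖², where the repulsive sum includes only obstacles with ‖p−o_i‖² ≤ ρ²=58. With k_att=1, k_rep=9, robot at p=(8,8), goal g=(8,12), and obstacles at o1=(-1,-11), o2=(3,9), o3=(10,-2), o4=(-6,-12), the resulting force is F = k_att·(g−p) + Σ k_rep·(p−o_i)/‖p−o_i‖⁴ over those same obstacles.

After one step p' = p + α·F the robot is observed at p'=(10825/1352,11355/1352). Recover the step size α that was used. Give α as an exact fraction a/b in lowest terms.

α = 1/10

F_att = 1·(g−p) = 1·(0,4) = (0.0000,4.0000)
o1: d²=442 > ρ²=58 → inactive
o2: d²=26 ≤ ρ²=58; F_rep = 9·(5,-1)/26² = (0.0666,-0.0133)
o3: d²=104 > ρ²=58 → inactive
o4: d²=596 > ρ²=58 → inactive
F = F_att + ΣF_rep = (0.0666,3.9867)
Δp = p'−p = (0.0067,0.3987); α = Δx/Fx = (9/1352) / (45/676) = 1/10
check: Δy/Fy = (539/1352) / (2695/676) = 1/10 ✓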